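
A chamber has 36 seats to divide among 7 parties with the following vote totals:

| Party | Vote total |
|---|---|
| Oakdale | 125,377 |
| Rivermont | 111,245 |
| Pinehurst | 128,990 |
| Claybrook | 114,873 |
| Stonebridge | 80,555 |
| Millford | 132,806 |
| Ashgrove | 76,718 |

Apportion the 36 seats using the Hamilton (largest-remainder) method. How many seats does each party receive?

Oakdale 6, Rivermont 5, Pinehurst 6, Claybrook 5, Stonebridge 4, Millford 6, Ashgrove 4

Total 770564; standard divisor 770564/36 ≈ 21404.556.
Standard quotas: Oakdale 5.8575, Rivermont 5.1973, Pinehurst 6.0263, Claybrook 5.3668, Stonebridge 3.7635, Millford 6.2046, Ashgrove 3.5842.
Lower quotas: Oakdale 5, Rivermont 5, Pinehurst 6, Claybrook 5, Stonebridge 3, Millford 6, Ashgrove 3 (sum 33, leaving 3 seats).
Remainders in descending order: Oakdale 0.8575, Stonebridge 0.7635, Ashgrove 0.5842, Claybrook 0.3668, Millford 0.2046, Rivermont 0.1973, Pinehurst 0.0263.
Largest remainders: Oakdale, Stonebridge, Ashgrove receive the extra seats.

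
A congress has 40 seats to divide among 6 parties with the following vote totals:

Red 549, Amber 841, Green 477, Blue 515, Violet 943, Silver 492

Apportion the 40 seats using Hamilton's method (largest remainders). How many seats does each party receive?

Standard divisor: 3817 ÷ 40 ≈ 95.425.
Standard quotas: Red 5.753, Amber 8.813, Green 4.999, Blue 5.397, Violet 9.882, Silver 5.156.
Lower quotas: Red 5, Amber 8, Green 4, Blue 5, Violet 9, Silver 5 (sum 36, leaving 4 seats).
Remainders in descending order: Green 0.999, Violet 0.882, Amber 0.813, Red 0.753, Blue 0.397, Silver 0.156.
The surplus seats go to Green, Violet, Amber, Red.

Red 6; Amber 9; Green 5; Blue 5; Violet 10; Silver 5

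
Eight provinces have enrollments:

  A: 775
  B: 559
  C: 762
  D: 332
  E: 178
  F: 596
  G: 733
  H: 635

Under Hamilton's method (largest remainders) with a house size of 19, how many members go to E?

1

The standard divisor is 4570/19 ≈ 240.526.
Standard quotas: A 3.222, B 2.324, C 3.168, D 1.380, E 0.740, F 2.478, G 3.047, H 2.640.
Lower quotas: A 3, B 2, C 3, D 1, E 0, F 2, G 3, H 2 (sum 16, leaving 3 seats).
Remainders in descending order: E 0.740, H 0.640, F 0.478, D 0.380, B 0.324, A 0.222, C 0.168, G 0.047.
The surplus seats go to E, H, F.
E receives 1.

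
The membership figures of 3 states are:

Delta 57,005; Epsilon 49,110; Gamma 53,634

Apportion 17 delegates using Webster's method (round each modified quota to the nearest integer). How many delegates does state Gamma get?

Standard divisor 159749/17 ≈ 9397; standard quotas: Delta 6.066, Epsilon 5.226, Gamma 5.708.
Rounding to the nearest integer gives Delta 6, Epsilon 5, Gamma 6 — total 17, matching the house size, so no adjustment is needed.
Gamma receives 6.

6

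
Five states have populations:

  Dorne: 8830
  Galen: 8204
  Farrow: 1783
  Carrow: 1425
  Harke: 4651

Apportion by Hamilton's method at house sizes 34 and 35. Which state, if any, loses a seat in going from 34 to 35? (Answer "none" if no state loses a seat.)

At 34 seats: Dorne 12, Galen 11, Farrow 3, Carrow 2, Harke 6.
At 35 seats: Dorne 12, Galen 12, Farrow 2, Carrow 2, Harke 7.
Farrow drops from 3 to 2.

Farrow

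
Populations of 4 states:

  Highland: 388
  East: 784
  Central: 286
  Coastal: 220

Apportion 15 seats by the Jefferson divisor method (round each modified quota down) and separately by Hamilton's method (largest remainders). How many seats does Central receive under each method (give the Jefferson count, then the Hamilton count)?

Jefferson: Highland 3, East 8, Central 2, Coastal 2.
Hamilton: Highland 3, East 7, Central 3, Coastal 2.
Central gets 2 under Jefferson and 3 under Hamilton.

2 and 3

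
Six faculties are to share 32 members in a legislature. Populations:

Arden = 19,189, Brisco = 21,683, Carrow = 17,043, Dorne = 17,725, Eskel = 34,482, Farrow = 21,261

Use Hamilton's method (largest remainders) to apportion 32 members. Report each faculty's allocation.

Total 131383; standard divisor 131383/32 ≈ 4105.719.
Standard quotas: Arden 4.6737, Brisco 5.2812, Carrow 4.1510, Dorne 4.3171, Eskel 8.3985, Farrow 5.1784.
Lower quotas: Arden 4, Brisco 5, Carrow 4, Dorne 4, Eskel 8, Farrow 5 (sum 30, leaving 2 seats).
Remainders in descending order: Arden 0.6737, Eskel 0.3985, Dorne 0.3171, Brisco 0.2812, Farrow 0.1784, Carrow 0.1510.
The surplus seats go to Arden, Eskel.

Arden=5, Brisco=5, Carrow=4, Dorne=4, Eskel=9, Farrow=5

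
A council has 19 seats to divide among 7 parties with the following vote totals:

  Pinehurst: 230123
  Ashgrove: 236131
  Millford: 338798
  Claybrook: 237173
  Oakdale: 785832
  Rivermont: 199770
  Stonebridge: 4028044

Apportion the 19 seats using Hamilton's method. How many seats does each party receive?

Pinehurst 1, Ashgrove 1, Millford 1, Claybrook 1, Oakdale 2, Rivermont 0, Stonebridge 13

Total 6055871; standard divisor 6055871/19 ≈ 318730.053.
Standard quotas: Pinehurst 0.7220, Ashgrove 0.7408, Millford 1.0630, Claybrook 0.7441, Oakdale 2.4655, Rivermont 0.6268, Stonebridge 12.6378.
Lower quotas: Pinehurst 0, Ashgrove 0, Millford 1, Claybrook 0, Oakdale 2, Rivermont 0, Stonebridge 12 (sum 15, leaving 4 seats).
Remainders in descending order: Claybrook 0.7441, Ashgrove 0.7408, Pinehurst 0.7220, Stonebridge 0.6378, Rivermont 0.6268, Oakdale 0.4655, Millford 0.0630.
Largest remainders: Claybrook, Ashgrove, Pinehurst, Stonebridge receive the extra seats.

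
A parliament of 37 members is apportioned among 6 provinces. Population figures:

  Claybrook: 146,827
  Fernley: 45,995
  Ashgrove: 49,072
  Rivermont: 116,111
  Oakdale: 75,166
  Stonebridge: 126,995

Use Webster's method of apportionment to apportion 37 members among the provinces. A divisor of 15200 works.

Claybrook 10; Fernley 3; Ashgrove 3; Rivermont 8; Oakdale 5; Stonebridge 8

With modified divisor 15200: modified quotas Claybrook 9.660, Fernley 3.026, Ashgrove 3.228, Rivermont 7.639, Oakdale 4.945, Stonebridge 8.355.
Rounding to the nearest integer: Claybrook 10, Fernley 3, Ashgrove 3, Rivermont 8, Oakdale 5, Stonebridge 8 (total 37).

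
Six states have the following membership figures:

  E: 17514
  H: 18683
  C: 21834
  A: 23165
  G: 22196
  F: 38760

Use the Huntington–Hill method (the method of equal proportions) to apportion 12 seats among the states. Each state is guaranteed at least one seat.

With divisor 12798: modified quotas E 1.368, H 1.460, C 1.706, A 1.810, G 1.734, F 3.029.
Geometric-mean thresholds: E √(1·2)=1.414, H √(1·2)=1.414, C √(1·2)=1.414, A √(1·2)=1.414, G √(1·2)=1.414, F √(3·4)=3.464.
Each quota rounded against its threshold gives E 1, H 2, C 2, A 2, G 2, F 3 (total 12).

E=1, H=2, C=2, A=2, G=2, F=3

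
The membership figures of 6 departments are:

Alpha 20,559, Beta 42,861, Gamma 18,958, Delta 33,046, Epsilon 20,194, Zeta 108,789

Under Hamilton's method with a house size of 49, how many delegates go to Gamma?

4

The standard divisor is 244407/49 ≈ 4987.898.
Standard quotas: Alpha 4.1218, Beta 8.5930, Gamma 3.8008, Delta 6.6252, Epsilon 4.0486, Zeta 21.8106.
Lower quotas: Alpha 4, Beta 8, Gamma 3, Delta 6, Epsilon 4, Zeta 21 (sum 46, leaving 3 seats).
Remainders in descending order: Zeta 0.8106, Gamma 0.8008, Delta 0.6252, Beta 0.5930, Alpha 0.1218, Epsilon 0.0486.
Largest remainders: Zeta, Gamma, Delta receive the extra seats.
Gamma receives 4.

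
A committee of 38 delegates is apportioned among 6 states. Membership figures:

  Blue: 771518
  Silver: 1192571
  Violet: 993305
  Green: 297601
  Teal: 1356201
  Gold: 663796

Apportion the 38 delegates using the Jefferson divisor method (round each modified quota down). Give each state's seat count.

Standard divisor 5274992/38 ≈ 138815.579; standard quotas: Blue 5.558, Silver 8.591, Violet 7.156, Green 2.144, Teal 9.770, Gold 4.782.
Rounding down gives 5, 8, 7, 2, 9, 4 = 35 seats, so the divisor must be adjusted.
With modified divisor 130500: modified quotas Blue 5.912, Silver 9.138, Violet 7.612, Green 2.280, Teal 10.392, Gold 5.087.
Rounding down: Blue 5, Silver 9, Violet 7, Green 2, Teal 10, Gold 5 (total 38).

Blue 5; Silver 9; Violet 7; Green 2; Teal 10; Gold 5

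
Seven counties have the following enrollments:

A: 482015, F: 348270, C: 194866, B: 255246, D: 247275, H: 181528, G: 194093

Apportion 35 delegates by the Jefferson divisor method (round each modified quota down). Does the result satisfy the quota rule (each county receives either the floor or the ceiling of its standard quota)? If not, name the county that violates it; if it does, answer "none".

none

Standard quotas: A 8.864, F 6.404, C 3.583, B 4.694, D 4.547, H 3.338, G 3.569.
Jefferson allocation: A 9, F 7, C 3, B 5, D 5, H 3, G 3.
Every allocation lies between the lower and upper quota.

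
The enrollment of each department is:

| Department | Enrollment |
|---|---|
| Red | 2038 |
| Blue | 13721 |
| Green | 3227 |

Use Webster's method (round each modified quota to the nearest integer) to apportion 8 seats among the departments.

Red=1, Blue=6, Green=1

Standard divisor 18986/8 ≈ 2373.25; standard quotas: Red 0.859, Blue 5.782, Green 1.360.
Rounding to the nearest integer gives Red 1, Blue 6, Green 1 — total 8, matching the house size, so no adjustment is needed.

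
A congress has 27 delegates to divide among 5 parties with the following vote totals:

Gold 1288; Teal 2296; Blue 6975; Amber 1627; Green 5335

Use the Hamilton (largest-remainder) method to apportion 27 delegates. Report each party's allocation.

Total 17521; standard divisor 17521/27 ≈ 648.926.
Standard quotas: Gold 1.9848, Teal 3.5382, Blue 10.7485, Amber 2.5072, Green 8.2213.
Lower quotas: Gold 1, Teal 3, Blue 10, Amber 2, Green 8 (sum 24, leaving 3 seats).
Remainders in descending order: Gold 0.9848, Blue 0.7485, Teal 0.5382, Amber 0.5072, Green 0.2213.
The surplus seats go to Gold, Blue, Teal.

Gold 2; Teal 4; Blue 11; Amber 2; Green 8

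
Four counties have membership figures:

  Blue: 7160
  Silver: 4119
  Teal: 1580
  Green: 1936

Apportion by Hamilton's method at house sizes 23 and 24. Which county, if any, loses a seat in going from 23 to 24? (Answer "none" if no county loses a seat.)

Teal

At 23 seats: Blue 11, Silver 6, Teal 3, Green 3.
At 24 seats: Blue 12, Silver 7, Teal 2, Green 3.
Teal drops from 3 to 2.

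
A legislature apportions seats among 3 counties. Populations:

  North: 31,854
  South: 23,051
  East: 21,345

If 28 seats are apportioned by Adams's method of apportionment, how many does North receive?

12

Standard divisor 76250/28 ≈ 2723.214; standard quotas: North 11.697, South 8.465, East 7.838.
Rounding up gives 12, 9, 8 = 29 seats, so the divisor must be adjusted.
With modified divisor 2890: modified quotas North 11.022, South 7.976, East 7.386.
Rounding up: North 12, South 8, East 8 (total 28).
North receives 12.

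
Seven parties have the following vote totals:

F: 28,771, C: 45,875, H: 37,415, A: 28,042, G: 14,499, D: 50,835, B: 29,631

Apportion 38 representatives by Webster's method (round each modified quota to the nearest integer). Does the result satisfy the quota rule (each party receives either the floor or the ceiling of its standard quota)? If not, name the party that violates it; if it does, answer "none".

Standard quotas: F 4.651, C 7.416, H 6.048, A 4.533, G 2.344, D 8.218, B 4.790.
Webster allocation: F 5, C 7, H 6, A 5, G 2, D 8, B 5.
Every allocation lies between the lower and upper quota.

none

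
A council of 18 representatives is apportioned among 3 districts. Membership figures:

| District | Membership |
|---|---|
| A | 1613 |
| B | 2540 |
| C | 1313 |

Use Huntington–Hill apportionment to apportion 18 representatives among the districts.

With divisor 297: modified quotas A 5.431, B 8.552, C 4.421.
Geometric-mean thresholds: A √(5·6)=5.477, B √(8·9)=8.485, C √(4·5)=4.472.
Each quota rounded against its threshold gives A 5, B 9, C 4 (total 18).

A 5, B 9, C 4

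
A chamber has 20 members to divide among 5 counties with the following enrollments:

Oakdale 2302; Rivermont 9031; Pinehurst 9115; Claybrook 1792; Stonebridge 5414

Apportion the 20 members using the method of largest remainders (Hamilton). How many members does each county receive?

The standard divisor is 27654/20 ≈ 1382.7.
Standard quotas: Oakdale 1.6649, Rivermont 6.5314, Pinehurst 6.5922, Claybrook 1.2960, Stonebridge 3.9155.
Lower quotas: Oakdale 1, Rivermont 6, Pinehurst 6, Claybrook 1, Stonebridge 3 (sum 17, leaving 3 seats).
Remainders in descending order: Stonebridge 0.9155, Oakdale 0.6649, Pinehurst 0.5922, Rivermont 0.5314, Claybrook 0.2960.
Largest remainders: Stonebridge, Oakdale, Pinehurst receive the extra seats.

Oakdale 2; Rivermont 6; Pinehurst 7; Claybrook 1; Stonebridge 4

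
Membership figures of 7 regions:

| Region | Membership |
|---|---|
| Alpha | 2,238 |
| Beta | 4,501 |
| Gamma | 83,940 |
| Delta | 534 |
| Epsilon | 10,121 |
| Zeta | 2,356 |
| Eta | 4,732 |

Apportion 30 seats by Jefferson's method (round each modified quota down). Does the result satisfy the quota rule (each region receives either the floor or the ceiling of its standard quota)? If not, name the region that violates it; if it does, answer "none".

Standard quotas: Alpha 0.619, Beta 1.245, Gamma 23.226, Delta 0.148, Epsilon 2.800, Zeta 0.652, Eta 1.309.
Jefferson allocation: Alpha 0, Beta 1, Gamma 25, Delta 0, Epsilon 3, Zeta 0, Eta 1.
Gamma has quota 23.226 (lower 23, upper 24) but receives 25 — outside the quota interval.

Gamma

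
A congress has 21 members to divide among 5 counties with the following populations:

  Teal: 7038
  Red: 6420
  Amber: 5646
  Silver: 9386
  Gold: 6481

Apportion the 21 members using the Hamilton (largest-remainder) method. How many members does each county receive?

Standard divisor: 34971 ÷ 21 ≈ 1665.286.
Standard quotas: Teal 4.2263, Red 3.8552, Amber 3.3904, Silver 5.6363, Gold 3.8918.
Lower quotas: Teal 4, Red 3, Amber 3, Silver 5, Gold 3 (sum 18, leaving 3 seats).
Remainders in descending order: Gold 0.8918, Red 0.8552, Silver 0.6363, Amber 0.3904, Teal 0.2263.
Largest remainders: Gold, Red, Silver receive the extra seats.

Teal: 4; Red: 4; Amber: 3; Silver: 6; Gold: 4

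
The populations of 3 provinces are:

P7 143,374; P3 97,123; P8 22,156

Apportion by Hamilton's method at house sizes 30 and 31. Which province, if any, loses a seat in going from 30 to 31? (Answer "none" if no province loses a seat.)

none

At 30 seats: P7 16, P3 11, P8 3.
At 31 seats: P7 17, P3 11, P8 3.
No province's allocation decreased.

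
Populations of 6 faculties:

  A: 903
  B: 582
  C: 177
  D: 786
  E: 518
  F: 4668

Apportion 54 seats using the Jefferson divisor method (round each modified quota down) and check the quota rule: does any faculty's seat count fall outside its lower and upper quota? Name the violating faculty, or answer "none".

Standard quotas: A 6.387, B 4.117, C 1.252, D 5.560, E 3.664, F 33.020.
Jefferson allocation: A 6, B 4, C 1, D 5, E 3, F 35.
F has quota 33.020 (lower 33, upper 34) but receives 35 — outside the quota interval.

F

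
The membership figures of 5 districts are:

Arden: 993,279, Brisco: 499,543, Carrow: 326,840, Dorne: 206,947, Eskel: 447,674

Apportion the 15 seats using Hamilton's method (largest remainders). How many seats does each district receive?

Total 2474283; standard divisor 2474283/15 ≈ 164952.2.
Standard quotas: Arden 6.0216, Brisco 3.0284, Carrow 1.9814, Dorne 1.2546, Eskel 2.7140.
Lower quotas: Arden 6, Brisco 3, Carrow 1, Dorne 1, Eskel 2 (sum 13, leaving 2 seats).
Remainders in descending order: Carrow 0.9814, Eskel 0.7140, Dorne 0.2546, Brisco 0.0284, Arden 0.0216.
Largest remainders: Carrow, Eskel receive the extra seats.

Arden 6, Brisco 3, Carrow 2, Dorne 1, Eskel 3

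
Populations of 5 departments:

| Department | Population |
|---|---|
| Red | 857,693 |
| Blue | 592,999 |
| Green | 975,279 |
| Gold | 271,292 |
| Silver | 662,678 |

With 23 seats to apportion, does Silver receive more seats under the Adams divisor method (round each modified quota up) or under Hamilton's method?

Adams: Red 6, Blue 4, Green 6, Gold 2, Silver 5.
Hamilton: Red 6, Blue 4, Green 7, Gold 2, Silver 4.
Silver gets 5 under Adams and 4 under Hamilton.

Adams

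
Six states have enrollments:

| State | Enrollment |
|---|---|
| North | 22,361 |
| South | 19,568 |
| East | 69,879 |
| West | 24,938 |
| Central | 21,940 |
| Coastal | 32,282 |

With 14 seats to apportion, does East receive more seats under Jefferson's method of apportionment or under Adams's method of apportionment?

Jefferson: North 2, South 1, East 6, West 2, Central 1, Coastal 2.
Adams: North 2, South 2, East 4, West 2, Central 2, Coastal 2.
East gets 6 under Jefferson and 4 under Adams.

Jefferson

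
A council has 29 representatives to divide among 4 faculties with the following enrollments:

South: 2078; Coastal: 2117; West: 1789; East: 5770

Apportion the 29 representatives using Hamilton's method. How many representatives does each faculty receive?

South: 5, Coastal: 5, West: 5, East: 14

The standard divisor is 11754/29 ≈ 405.31.
Standard quotas: South 5.1269, Coastal 5.2232, West 4.4139, East 14.2360.
Lower quotas: South 5, Coastal 5, West 4, East 14 (sum 28, leaving 1 seat).
Remainders in descending order: West 0.4139, East 0.2360, Coastal 0.2232, South 0.1269.
Largest remainder: West receives the extra seat.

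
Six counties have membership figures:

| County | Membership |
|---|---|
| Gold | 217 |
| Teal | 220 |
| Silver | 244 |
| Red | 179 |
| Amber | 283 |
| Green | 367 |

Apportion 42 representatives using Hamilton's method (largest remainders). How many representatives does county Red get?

Standard divisor: 1510 ÷ 42 ≈ 35.952.
Standard quotas: Gold 6.036, Teal 6.119, Silver 6.787, Red 4.979, Amber 7.872, Green 10.208.
Lower quotas: Gold 6, Teal 6, Silver 6, Red 4, Amber 7, Green 10 (sum 39, leaving 3 seats).
Remainders in descending order: Red 0.979, Amber 0.872, Silver 0.787, Green 0.208, Teal 0.119, Gold 0.036.
Largest remainders: Red, Amber, Silver receive the extra seats.
Red receives 5.

5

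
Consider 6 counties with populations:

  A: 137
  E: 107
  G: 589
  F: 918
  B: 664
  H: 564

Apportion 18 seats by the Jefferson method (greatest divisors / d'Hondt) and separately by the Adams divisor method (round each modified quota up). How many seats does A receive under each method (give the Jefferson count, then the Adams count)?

Jefferson: A 0, E 0, G 4, F 6, B 4, H 4.
Adams: A 1, E 1, G 4, F 5, B 4, H 3.
A gets 0 under Jefferson and 1 under Adams.

0 and 1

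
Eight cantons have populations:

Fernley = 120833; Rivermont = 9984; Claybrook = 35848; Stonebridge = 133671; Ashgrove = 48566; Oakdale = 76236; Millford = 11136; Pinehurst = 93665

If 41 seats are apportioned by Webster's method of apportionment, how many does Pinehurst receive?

Standard divisor 529939/41 ≈ 12925.341; standard quotas: Fernley 9.349, Rivermont 0.772, Claybrook 2.773, Stonebridge 10.342, Ashgrove 3.757, Oakdale 5.898, Millford 0.862, Pinehurst 7.247.
Rounding to the nearest integer gives Fernley 9, Rivermont 1, Claybrook 3, Stonebridge 10, Ashgrove 4, Oakdale 6, Millford 1, Pinehurst 7 — total 41, matching the house size, so no adjustment is needed.
Pinehurst receives 7.

7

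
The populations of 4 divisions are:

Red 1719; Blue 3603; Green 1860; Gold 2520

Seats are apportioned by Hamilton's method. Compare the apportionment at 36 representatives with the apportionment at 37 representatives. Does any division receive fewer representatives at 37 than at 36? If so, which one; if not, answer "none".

At 36 seats: Red 7, Blue 13, Green 7, Gold 9.
At 37 seats: Red 6, Blue 14, Green 7, Gold 10.
Red drops from 7 to 6.

Red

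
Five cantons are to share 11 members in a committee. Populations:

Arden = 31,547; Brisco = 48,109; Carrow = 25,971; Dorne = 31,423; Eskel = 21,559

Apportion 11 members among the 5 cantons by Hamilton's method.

The standard divisor is 158609/11 = 14419.
Standard quotas: Arden 2.1879, Brisco 3.3365, Carrow 1.8012, Dorne 2.1793, Eskel 1.4952.
Lower quotas: Arden 2, Brisco 3, Carrow 1, Dorne 2, Eskel 1 (sum 9, leaving 2 seats).
Remainders in descending order: Carrow 0.8012, Eskel 0.4952, Brisco 0.3365, Arden 0.1879, Dorne 0.1793.
Largest remainders: Carrow, Eskel receive the extra seats.

Arden=2, Brisco=3, Carrow=2, Dorne=2, Eskel=2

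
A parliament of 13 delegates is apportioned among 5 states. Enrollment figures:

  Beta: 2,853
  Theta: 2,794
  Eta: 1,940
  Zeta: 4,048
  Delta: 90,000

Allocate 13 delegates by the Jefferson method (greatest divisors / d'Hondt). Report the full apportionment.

Standard divisor 101635/13 ≈ 7818.077; standard quotas: Beta 0.365, Theta 0.357, Eta 0.248, Zeta 0.518, Delta 11.512.
Rounding down gives 0, 0, 0, 0, 11 = 11 seats, so the divisor must be adjusted.
With modified divisor 6700: modified quotas Beta 0.426, Theta 0.417, Eta 0.290, Zeta 0.604, Delta 13.433.
Rounding down: Beta 0, Theta 0, Eta 0, Zeta 0, Delta 13 (total 13).

Beta=0, Theta=0, Eta=0, Zeta=0, Delta=13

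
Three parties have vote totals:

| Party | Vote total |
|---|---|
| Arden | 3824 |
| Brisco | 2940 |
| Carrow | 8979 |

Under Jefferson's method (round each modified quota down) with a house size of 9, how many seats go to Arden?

Standard divisor 15743/9 ≈ 1749.222; standard quotas: Arden 2.186, Brisco 1.681, Carrow 5.133.
Rounding down gives 2, 1, 5 = 8 seats, so the divisor must be adjusted.
With modified divisor 1488.55: modified quotas Arden 2.569, Brisco 1.975, Carrow 6.032.
Rounding down: Arden 2, Brisco 1, Carrow 6 (total 9).
Arden receives 2.

2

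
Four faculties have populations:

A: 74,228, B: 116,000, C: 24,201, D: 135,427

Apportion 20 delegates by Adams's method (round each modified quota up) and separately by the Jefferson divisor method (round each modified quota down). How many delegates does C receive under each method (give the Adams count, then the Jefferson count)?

2 and 1

Adams: A 4, B 6, C 2, D 8.
Jefferson: A 4, B 7, C 1, D 8.
C gets 2 under Adams and 1 under Jefferson.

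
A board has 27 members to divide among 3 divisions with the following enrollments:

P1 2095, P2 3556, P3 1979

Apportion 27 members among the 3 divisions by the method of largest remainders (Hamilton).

P1: 7, P2: 13, P3: 7

Total 7630; standard divisor 7630/27 ≈ 282.593.
Standard quotas: P1 7.413, P2 12.583, P3 7.003.
Lower quotas: P1 7, P2 12, P3 7 (sum 26, leaving 1 seat).
Remainders in descending order: P2 0.583, P1 0.413, P3 0.003.
Largest remainder: P2 receives the extra seat.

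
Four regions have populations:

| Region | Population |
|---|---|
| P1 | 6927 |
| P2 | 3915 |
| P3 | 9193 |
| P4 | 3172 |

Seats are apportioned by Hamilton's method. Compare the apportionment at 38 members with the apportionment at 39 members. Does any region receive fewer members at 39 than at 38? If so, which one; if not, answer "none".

none

At 38 seats: P1 11, P2 7, P3 15, P4 5.
At 39 seats: P1 12, P2 7, P3 15, P4 5.
No region's allocation decreased.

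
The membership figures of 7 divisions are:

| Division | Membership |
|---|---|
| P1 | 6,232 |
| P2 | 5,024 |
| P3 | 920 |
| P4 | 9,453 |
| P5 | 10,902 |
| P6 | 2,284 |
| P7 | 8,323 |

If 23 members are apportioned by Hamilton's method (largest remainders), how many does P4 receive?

5

Total 43138; standard divisor 43138/23 ≈ 1875.565.
Standard quotas: P1 3.3227, P2 2.6787, P3 0.4905, P4 5.0401, P5 5.8126, P6 1.2178, P7 4.4376.
Lower quotas: P1 3, P2 2, P3 0, P4 5, P5 5, P6 1, P7 4 (sum 20, leaving 3 seats).
Remainders in descending order: P5 0.8126, P2 0.6787, P3 0.4905, P7 0.4376, P1 0.3227, P6 0.2178, P4 0.0401.
Largest remainders: P5, P2, P3 receive the extra seats.
P4 receives 5.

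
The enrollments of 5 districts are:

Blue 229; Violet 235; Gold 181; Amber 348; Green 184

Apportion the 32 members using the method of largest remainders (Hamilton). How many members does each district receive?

Standard divisor: 1177 ÷ 32 ≈ 36.781.
Standard quotas: Blue 6.226, Violet 6.389, Gold 4.921, Amber 9.461, Green 5.003.
Lower quotas: Blue 6, Violet 6, Gold 4, Amber 9, Green 5 (sum 30, leaving 2 seats).
Remainders in descending order: Gold 0.921, Amber 0.461, Violet 0.389, Blue 0.226, Green 0.003.
The surplus seats go to Gold, Amber.

Blue=6, Violet=6, Gold=5, Amber=10, Green=5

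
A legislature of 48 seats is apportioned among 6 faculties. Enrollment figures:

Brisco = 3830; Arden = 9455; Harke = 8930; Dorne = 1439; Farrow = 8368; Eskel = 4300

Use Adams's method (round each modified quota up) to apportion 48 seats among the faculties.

Standard divisor 36322/48 ≈ 756.708; standard quotas: Brisco 5.061, Arden 12.495, Harke 11.801, Dorne 1.902, Farrow 11.058, Eskel 5.683.
Rounding up gives 6, 13, 12, 2, 12, 6 = 51 seats, so the divisor must be adjusted.
With modified divisor 800: modified quotas Brisco 4.787, Arden 11.819, Harke 11.162, Dorne 1.799, Farrow 10.460, Eskel 5.375.
Rounding up: Brisco 5, Arden 12, Harke 12, Dorne 2, Farrow 11, Eskel 6 (total 48).

Brisco 5; Arden 12; Harke 12; Dorne 2; Farrow 11; Eskel 6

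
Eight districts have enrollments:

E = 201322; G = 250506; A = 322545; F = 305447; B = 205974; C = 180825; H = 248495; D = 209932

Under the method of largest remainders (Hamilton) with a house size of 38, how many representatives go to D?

Total 1925046; standard divisor 1925046/38 ≈ 50659.105.
Standard quotas: E 3.9741, G 4.9449, A 6.3670, F 6.0295, B 4.0659, C 3.5694, H 4.9052, D 4.1440.
Lower quotas: E 3, G 4, A 6, F 6, B 4, C 3, H 4, D 4 (sum 34, leaving 4 seats).
Remainders in descending order: E 0.9741, G 0.9449, H 0.9052, C 0.5694, A 0.3670, D 0.1440, B 0.0659, F 0.0295.
The surplus seats go to E, G, H, C.
D receives 4.

4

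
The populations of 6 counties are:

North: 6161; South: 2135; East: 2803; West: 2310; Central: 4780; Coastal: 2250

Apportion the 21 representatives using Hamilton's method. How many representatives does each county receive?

North=6, South=2, East=3, West=3, Central=5, Coastal=2

Total 20439; standard divisor 20439/21 ≈ 973.286.
Standard quotas: North 6.3301, South 2.1936, East 2.8799, West 2.3734, Central 4.9112, Coastal 2.3118.
Lower quotas: North 6, South 2, East 2, West 2, Central 4, Coastal 2 (sum 18, leaving 3 seats).
Remainders in descending order: Central 0.9112, East 0.8799, West 0.3734, North 0.3301, Coastal 0.3118, South 0.1936.
The surplus seats go to Central, East, West.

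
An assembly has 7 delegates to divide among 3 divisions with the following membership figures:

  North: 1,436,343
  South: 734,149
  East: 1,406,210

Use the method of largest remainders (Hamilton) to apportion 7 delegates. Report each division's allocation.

Total 3576702; standard divisor 3576702/7 ≈ 510957.429.
Standard quotas: North 2.8111, South 1.4368, East 2.7521.
Lower quotas: North 2, South 1, East 2 (sum 5, leaving 2 seats).
Remainders in descending order: North 0.8111, East 0.7521, South 0.4368.
The surplus seats go to North, East.

North: 3; South: 1; East: 3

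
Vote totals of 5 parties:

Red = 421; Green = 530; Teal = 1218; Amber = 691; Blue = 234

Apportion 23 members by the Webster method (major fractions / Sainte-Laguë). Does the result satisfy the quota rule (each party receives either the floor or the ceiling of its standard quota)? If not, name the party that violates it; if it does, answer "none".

none

Standard quotas: Red 3.130, Green 3.940, Teal 9.054, Amber 5.137, Blue 1.739.
Webster allocation: Red 3, Green 4, Teal 9, Amber 5, Blue 2.
Every allocation lies between the lower and upper quota.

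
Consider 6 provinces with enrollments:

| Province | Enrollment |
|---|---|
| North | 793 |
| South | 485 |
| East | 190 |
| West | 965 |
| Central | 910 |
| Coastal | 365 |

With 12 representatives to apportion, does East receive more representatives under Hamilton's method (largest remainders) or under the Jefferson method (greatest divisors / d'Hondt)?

Hamilton

Hamilton: North 2, South 2, East 1, West 3, Central 3, Coastal 1.
Jefferson: North 3, South 2, East 0, West 3, Central 3, Coastal 1.
East gets 1 under Hamilton and 0 under Jefferson.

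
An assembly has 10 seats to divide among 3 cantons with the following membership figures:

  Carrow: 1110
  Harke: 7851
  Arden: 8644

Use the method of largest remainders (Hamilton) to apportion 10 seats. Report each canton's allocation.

Total 17605; standard divisor 17605/10 ≈ 1760.5.
Standard quotas: Carrow 0.6305, Harke 4.4595, Arden 4.9100.
Lower quotas: Carrow 0, Harke 4, Arden 4 (sum 8, leaving 2 seats).
Remainders in descending order: Arden 0.9100, Carrow 0.6305, Harke 0.4595.
Largest remainders: Arden, Carrow receive the extra seats.

Carrow 1, Harke 4, Arden 5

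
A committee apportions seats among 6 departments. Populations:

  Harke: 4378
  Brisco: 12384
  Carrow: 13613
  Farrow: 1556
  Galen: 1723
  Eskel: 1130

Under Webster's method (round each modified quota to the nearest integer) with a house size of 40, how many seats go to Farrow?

2

Standard divisor 34784/40 ≈ 869.6; standard quotas: Harke 5.034, Brisco 14.241, Carrow 15.654, Farrow 1.789, Galen 1.981, Eskel 1.299.
Rounding to the nearest integer gives Harke 5, Brisco 14, Carrow 16, Farrow 2, Galen 2, Eskel 1 — total 40, matching the house size, so no adjustment is needed.
Farrow receives 2.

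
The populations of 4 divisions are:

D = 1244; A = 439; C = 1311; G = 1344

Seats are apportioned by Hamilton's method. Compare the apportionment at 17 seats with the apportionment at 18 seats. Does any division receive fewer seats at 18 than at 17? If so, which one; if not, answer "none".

At 17 seats: D 5, A 2, C 5, G 5.
At 18 seats: D 5, A 2, C 5, G 6.
No division's allocation decreased.

none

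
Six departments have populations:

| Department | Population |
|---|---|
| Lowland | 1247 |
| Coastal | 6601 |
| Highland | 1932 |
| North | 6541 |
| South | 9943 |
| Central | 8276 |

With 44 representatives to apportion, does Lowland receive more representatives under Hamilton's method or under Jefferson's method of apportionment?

Hamilton: Lowland 2, Coastal 8, Highland 2, North 8, South 13, Central 11.
Jefferson: Lowland 1, Coastal 9, Highland 2, North 8, South 13, Central 11.
Lowland gets 2 under Hamilton and 1 under Jefferson.

Hamilton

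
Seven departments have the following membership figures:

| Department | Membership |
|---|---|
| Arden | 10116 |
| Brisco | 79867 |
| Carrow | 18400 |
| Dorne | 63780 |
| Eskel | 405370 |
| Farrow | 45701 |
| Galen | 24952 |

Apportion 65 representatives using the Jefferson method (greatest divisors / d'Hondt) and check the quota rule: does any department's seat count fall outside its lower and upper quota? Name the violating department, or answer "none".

Eskel

Standard quotas: Arden 1.014, Brisco 8.009, Carrow 1.845, Dorne 6.396, Eskel 40.650, Farrow 4.583, Galen 2.502.
Jefferson allocation: Arden 1, Brisco 8, Carrow 1, Dorne 6, Eskel 43, Farrow 4, Galen 2.
Eskel has quota 40.650 (lower 40, upper 41) but receives 43 — outside the quota interval.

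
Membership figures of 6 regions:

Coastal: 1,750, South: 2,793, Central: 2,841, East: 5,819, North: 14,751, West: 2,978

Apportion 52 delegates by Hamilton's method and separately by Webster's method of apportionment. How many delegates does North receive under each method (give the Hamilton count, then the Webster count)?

25 and 24

Hamilton: Coastal 3, South 4, Central 5, East 10, North 25, West 5.
Webster: Coastal 3, South 5, Central 5, East 10, North 24, West 5.
North gets 25 under Hamilton and 24 under Webster.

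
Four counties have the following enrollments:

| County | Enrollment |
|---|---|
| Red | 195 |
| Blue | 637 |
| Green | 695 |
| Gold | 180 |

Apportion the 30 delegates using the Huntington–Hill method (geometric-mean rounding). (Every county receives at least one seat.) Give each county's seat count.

With divisor 56: modified quotas Red 3.482, Blue 11.375, Green 12.411, Gold 3.214.
Geometric-mean thresholds: Red √(3·4)=3.464, Blue √(11·12)=11.489, Green √(12·13)=12.490, Gold √(3·4)=3.464.
Each quota rounded against its threshold gives Red 4, Blue 11, Green 12, Gold 3 (total 30).

Red 4; Blue 11; Green 12; Gold 3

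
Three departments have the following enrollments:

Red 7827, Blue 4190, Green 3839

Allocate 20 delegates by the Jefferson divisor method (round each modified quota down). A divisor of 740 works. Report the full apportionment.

Red 10; Blue 5; Green 5

With modified divisor 740: modified quotas Red 10.577, Blue 5.662, Green 5.188.
Rounding down: Red 10, Blue 5, Green 5 (total 20).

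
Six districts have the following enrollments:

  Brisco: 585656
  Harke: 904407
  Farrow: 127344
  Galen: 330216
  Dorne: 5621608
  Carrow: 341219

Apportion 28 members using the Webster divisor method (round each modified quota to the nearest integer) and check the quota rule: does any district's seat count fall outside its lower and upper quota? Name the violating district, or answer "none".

Standard quotas: Brisco 2.073, Harke 3.201, Farrow 0.451, Galen 1.169, Dorne 19.898, Carrow 1.208.
Webster allocation: Brisco 2, Harke 3, Farrow 0, Galen 1, Dorne 21, Carrow 1.
Dorne has quota 19.898 (lower 19, upper 20) but receives 21 — outside the quota interval.

Dorne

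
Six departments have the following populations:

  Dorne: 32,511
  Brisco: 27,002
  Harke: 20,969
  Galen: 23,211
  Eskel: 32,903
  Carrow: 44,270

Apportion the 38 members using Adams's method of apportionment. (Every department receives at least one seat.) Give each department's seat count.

Dorne 7, Brisco 6, Harke 4, Galen 5, Eskel 7, Carrow 9

Standard divisor 180866/38 ≈ 4759.632; standard quotas: Dorne 6.831, Brisco 5.673, Harke 4.406, Galen 4.877, Eskel 6.913, Carrow 9.301.
Rounding up gives 7, 6, 5, 5, 7, 10 = 40 seats, so the divisor must be adjusted.
With modified divisor 5300: modified quotas Dorne 6.134, Brisco 5.095, Harke 3.956, Galen 4.379, Eskel 6.208, Carrow 8.353.
Rounding up: Dorne 7, Brisco 6, Harke 4, Galen 5, Eskel 7, Carrow 9 (total 38).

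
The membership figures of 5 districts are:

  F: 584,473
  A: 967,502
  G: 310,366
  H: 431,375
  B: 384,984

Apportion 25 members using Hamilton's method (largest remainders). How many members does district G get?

The standard divisor is 2678700/25 = 107148.
Standard quotas: F 5.4548, A 9.0296, G 2.8966, H 4.0260, B 3.5930.
Lower quotas: F 5, A 9, G 2, H 4, B 3 (sum 23, leaving 2 seats).
Remainders in descending order: G 0.8966, B 0.5930, F 0.4548, A 0.0296, H 0.0260.
Largest remainders: G, B receive the extra seats.
G receives 3.

3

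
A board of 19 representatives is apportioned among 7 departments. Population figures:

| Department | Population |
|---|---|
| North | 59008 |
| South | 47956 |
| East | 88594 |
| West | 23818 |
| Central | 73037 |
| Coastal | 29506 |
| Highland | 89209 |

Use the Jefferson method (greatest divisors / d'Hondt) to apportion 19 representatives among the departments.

Standard divisor 411128/19 ≈ 21638.316; standard quotas: North 2.727, South 2.216, East 4.094, West 1.101, Central 3.375, Coastal 1.364, Highland 4.123.
Rounding down gives 2, 2, 4, 1, 3, 1, 4 = 17 seats, so the divisor must be adjusted.
With modified divisor 18100: modified quotas North 3.260, South 2.650, East 4.895, West 1.316, Central 4.035, Coastal 1.630, Highland 4.929.
Rounding down: North 3, South 2, East 4, West 1, Central 4, Coastal 1, Highland 4 (total 19).

North 3, South 2, East 4, West 1, Central 4, Coastal 1, Highland 4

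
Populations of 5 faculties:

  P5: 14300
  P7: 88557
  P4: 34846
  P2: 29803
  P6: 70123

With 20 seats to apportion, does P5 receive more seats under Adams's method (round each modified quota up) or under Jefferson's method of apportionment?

Adams

Adams: P5 2, P7 7, P4 3, P2 3, P6 5.
Jefferson: P5 1, P7 8, P4 3, P2 2, P6 6.
P5 gets 2 under Adams and 1 under Jefferson.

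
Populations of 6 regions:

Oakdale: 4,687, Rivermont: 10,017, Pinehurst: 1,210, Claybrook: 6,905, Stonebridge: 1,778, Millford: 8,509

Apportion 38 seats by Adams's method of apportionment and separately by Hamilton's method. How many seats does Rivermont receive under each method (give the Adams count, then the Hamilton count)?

11 and 12

Adams: Oakdale 5, Rivermont 11, Pinehurst 2, Claybrook 8, Stonebridge 2, Millford 10.
Hamilton: Oakdale 5, Rivermont 12, Pinehurst 1, Claybrook 8, Stonebridge 2, Millford 10.
Rivermont gets 11 under Adams and 12 under Hamilton.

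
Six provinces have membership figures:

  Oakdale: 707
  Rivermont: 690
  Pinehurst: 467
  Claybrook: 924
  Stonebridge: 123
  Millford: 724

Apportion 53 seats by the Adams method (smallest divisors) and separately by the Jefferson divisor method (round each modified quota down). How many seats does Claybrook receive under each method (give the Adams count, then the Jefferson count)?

Adams: Oakdale 10, Rivermont 10, Pinehurst 7, Claybrook 13, Stonebridge 2, Millford 11.
Jefferson: Oakdale 10, Rivermont 10, Pinehurst 7, Claybrook 14, Stonebridge 1, Millford 11.
Claybrook gets 13 under Adams and 14 under Jefferson.

13 and 14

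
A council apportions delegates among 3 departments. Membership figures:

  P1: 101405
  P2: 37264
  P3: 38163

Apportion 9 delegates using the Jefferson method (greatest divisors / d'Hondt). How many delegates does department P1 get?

Standard divisor 176832/9 ≈ 19648; standard quotas: P1 5.161, P2 1.897, P3 1.942.
Rounding down gives 5, 1, 1 = 7 seats, so the divisor must be adjusted.
With modified divisor 17800: modified quotas P1 5.697, P2 2.093, P3 2.144.
Rounding down: P1 5, P2 2, P3 2 (total 9).
P1 receives 5.

5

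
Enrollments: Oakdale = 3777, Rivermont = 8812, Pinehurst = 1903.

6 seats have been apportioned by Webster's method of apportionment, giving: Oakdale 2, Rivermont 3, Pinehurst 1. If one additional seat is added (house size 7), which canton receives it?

Priority for the next seat is population ÷ (current seats + 0.5).
Priorities: Oakdale 1510.800, Rivermont 2517.714, Pinehurst 1268.667.
Highest priority: Rivermont.

Rivermont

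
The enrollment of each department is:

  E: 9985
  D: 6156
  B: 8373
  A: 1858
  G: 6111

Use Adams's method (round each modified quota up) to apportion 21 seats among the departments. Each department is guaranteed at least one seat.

E=6; D=4; B=5; A=2; G=4

Standard divisor 32483/21 ≈ 1546.81; standard quotas: E 6.455, D 3.980, B 5.413, A 1.201, G 3.951.
Rounding up gives 7, 4, 6, 2, 4 = 23 seats, so the divisor must be adjusted.
With modified divisor 1800: modified quotas E 5.547, D 3.420, B 4.652, A 1.032, G 3.395.
Rounding up: E 6, D 4, B 5, A 2, G 4 (total 21).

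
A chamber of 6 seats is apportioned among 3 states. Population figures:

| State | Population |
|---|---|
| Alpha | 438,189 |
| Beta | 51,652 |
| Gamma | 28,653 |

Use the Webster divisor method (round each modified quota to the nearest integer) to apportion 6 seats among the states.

Standard divisor 518494/6 ≈ 86415.667; standard quotas: Alpha 5.071, Beta 0.598, Gamma 0.332.
Rounding to the nearest integer gives Alpha 5, Beta 1, Gamma 0 — total 6, matching the house size, so no adjustment is needed.

Alpha=5; Beta=1; Gamma=0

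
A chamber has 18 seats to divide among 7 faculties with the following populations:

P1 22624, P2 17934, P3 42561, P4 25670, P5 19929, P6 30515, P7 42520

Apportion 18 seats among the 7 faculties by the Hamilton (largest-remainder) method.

P1=2, P2=1, P3=4, P4=2, P5=2, P6=3, P7=4

Total 201753; standard divisor 201753/18 ≈ 11208.5.
Standard quotas: P1 2.0185, P2 1.6000, P3 3.7972, P4 2.2902, P5 1.7780, P6 2.7225, P7 3.7935.
Lower quotas: P1 2, P2 1, P3 3, P4 2, P5 1, P6 2, P7 3 (sum 14, leaving 4 seats).
Remainders in descending order: P3 0.7972, P7 0.7935, P5 0.7780, P6 0.7225, P2 0.6000, P4 0.2902, P1 0.0185.
Largest remainders: P3, P7, P5, P6 receive the extra seats.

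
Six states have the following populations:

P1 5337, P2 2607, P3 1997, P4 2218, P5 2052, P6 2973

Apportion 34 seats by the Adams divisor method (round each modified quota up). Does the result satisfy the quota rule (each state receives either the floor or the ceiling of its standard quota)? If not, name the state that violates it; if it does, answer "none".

none

Standard quotas: P1 10.560, P2 5.158, P3 3.951, P4 4.389, P5 4.060, P6 5.882.
Adams allocation: P1 10, P2 5, P3 4, P4 5, P5 4, P6 6.
Every allocation lies between the lower and upper quota.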